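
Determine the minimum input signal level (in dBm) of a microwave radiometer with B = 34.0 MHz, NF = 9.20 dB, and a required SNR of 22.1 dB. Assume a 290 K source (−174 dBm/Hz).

Sensitivity = −174 + 10 log₁₀(B) + NF + SNR_min
= −174 + 75.31 + 9.20 + 22.1
= −67.39 dBm → −67.4 dBm

−67.4 dBm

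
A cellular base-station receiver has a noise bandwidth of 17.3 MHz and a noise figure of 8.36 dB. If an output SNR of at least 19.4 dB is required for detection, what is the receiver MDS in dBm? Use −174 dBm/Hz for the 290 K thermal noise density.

Sensitivity = −174 + 10 log₁₀(B) + NF + SNR_min
= −174 + 72.38 + 8.36 + 19.4
= −73.86 dBm → −73.9 dBm

−73.9 dBm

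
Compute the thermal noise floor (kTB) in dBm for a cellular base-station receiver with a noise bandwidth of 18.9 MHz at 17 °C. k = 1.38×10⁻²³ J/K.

−101.2 dBm

T = 17 °C + 273.15 = 290.15 K
P_n = kTB = 1.38×10⁻²³ × 290.15 × 1.89×10⁷ = 7.57×10⁻¹⁴ W
In dBm: 10 log₁₀(7.57×10⁻¹⁴ / 10⁻³) = −101.2 dBm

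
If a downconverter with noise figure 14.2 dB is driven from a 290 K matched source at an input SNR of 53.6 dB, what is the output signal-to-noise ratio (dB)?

By definition F = SNR_in/SNR_out, so in dB: SNR_out = SNR_in − NF
SNR_out = 53.6 − 14.2 = 39.4 dB

39.4 dB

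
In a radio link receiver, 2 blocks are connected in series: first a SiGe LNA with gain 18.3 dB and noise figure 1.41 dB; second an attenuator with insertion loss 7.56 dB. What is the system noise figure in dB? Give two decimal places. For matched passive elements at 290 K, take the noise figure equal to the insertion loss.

Convert to linear (a loss of L dB is a gain of −L dB): F_i = 10^(NF_i/10), G_i = 10^(G_i,dB/10)
  Stage 1: F_1 = 10^(1.41/10) = 1.384, G_1 = 10^(18.3/10) = 67.61
  Stage 2: F_2 = 10^(7.56/10) = 5.702, G_2 = 10^(−7.56/10) = 0.1754
Friis cascade:
  F = 1.384 + (5.702 − 1)/67.61 = 1.453
NF = 10 log₁₀(1.453) = 1.62 dB

1.62 dB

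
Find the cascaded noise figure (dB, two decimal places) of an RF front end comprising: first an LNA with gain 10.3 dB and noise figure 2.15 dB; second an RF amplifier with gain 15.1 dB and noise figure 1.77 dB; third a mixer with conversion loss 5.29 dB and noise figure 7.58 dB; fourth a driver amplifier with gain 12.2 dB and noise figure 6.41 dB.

2.39 dB

Convert to linear (a loss of L dB is a gain of −L dB): F_i = 10^(NF_i/10), G_i = 10^(G_i,dB/10)
  Stage 1: F_1 = 10^(2.15/10) = 1.641, G_1 = 10^(10.3/10) = 10.72
  Stage 2: F_2 = 10^(1.77/10) = 1.503, G_2 = 10^(15.1/10) = 32.36
  Stage 3: F_3 = 10^(7.58/10) = 5.728, G_3 = 10^(−5.29/10) = 0.2958
  Stage 4: F_4 = 10^(6.41/10) = 4.375, G_4 = 10^(12.2/10) = 16.60
Friis cascade:
  F = 1.641 + (1.503 − 1)/10.72 + (5.728 − 1)/346.7 + (4.375 − 1)/102.6 = 1.734
NF = 10 log₁₀(1.734) = 2.39 dB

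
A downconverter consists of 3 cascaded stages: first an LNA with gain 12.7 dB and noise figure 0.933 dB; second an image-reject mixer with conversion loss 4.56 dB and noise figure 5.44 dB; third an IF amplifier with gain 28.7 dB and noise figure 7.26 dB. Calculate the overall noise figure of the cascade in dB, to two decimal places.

3.09 dB

Convert to linear (a loss of L dB is a gain of −L dB): F_i = 10^(NF_i/10), G_i = 10^(G_i,dB/10)
  Stage 1: F_1 = 10^(0.933/10) = 1.240, G_1 = 10^(12.7/10) = 18.62
  Stage 2: F_2 = 10^(5.44/10) = 3.499, G_2 = 10^(−4.56/10) = 0.3499
  Stage 3: F_3 = 10^(7.26/10) = 5.321, G_3 = 10^(28.7/10) = 741.3
Friis cascade:
  F = 1.240 + (3.499 − 1)/18.62 + (5.321 − 1)/6.516 = 2.037
NF = 10 log₁₀(2.037) = 3.09 dB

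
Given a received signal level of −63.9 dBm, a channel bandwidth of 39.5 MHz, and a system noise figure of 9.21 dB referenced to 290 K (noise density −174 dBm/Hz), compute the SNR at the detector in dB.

24.9 dB

Noise floor: N = −174 + 10 log₁₀(B) + NF
10 log₁₀(3.95×10⁷) = 75.97 dB
N = −174 + 75.97 + 9.21 = −88.82 dBm
SNR = P_sig − N = −63.9 − (−88.82) = 24.92 dB → 24.9 dB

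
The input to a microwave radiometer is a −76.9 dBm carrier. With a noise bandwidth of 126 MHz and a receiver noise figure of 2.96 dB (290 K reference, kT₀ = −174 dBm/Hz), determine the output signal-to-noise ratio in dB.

13.1 dB

Noise floor: N = −174 + 10 log₁₀(B) + NF
10 log₁₀(1.26×10⁸) = 81 dB
N = −174 + 81 + 2.96 = −90.04 dBm
SNR = P_sig − N = −76.9 − (−90.04) = 13.14 dB → 13.1 dB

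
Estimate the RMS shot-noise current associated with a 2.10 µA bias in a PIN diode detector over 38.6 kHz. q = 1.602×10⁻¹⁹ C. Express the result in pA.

161 pA

I_n = √(2qI·B)
2qI·B = 2 × 1.602×10⁻¹⁹ × 2.10×10⁻⁶ × 3.86×10⁴ = 2.60×10⁻²⁰ A²
I_n = √(2.60×10⁻²⁰) = 1.61×10⁻¹⁰ A = 161 pA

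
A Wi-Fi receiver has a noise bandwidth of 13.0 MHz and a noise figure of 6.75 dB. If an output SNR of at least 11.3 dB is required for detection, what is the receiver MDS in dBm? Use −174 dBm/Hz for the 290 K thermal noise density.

Sensitivity = −174 + 10 log₁₀(B) + NF + SNR_min
= −174 + 71.14 + 6.75 + 11.3
= −84.81 dBm → −84.8 dBm

−84.8 dBm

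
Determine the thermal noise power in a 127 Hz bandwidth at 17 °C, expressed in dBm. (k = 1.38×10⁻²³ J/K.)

−152.9 dBm

T = 17 °C + 273.15 = 290.15 K
P_n = kTB = 1.38×10⁻²³ × 290.15 × 1.27×10² = 5.09×10⁻¹⁹ W
In dBm: 10 log₁₀(5.09×10⁻¹⁹ / 10⁻³) = −152.9 dBm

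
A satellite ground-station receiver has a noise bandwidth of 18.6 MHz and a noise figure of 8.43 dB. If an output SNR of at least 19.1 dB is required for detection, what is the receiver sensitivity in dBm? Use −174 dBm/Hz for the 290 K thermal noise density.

Sensitivity = −174 + 10 log₁₀(B) + NF + SNR_min
= −174 + 72.7 + 8.43 + 19.1
= −73.77 dBm → −73.8 dBm

−73.8 dBm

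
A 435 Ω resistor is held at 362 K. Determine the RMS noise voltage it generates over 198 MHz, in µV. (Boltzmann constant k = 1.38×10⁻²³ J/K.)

41.5 µV

V_n = √(4kTRB)
4kTRB = 4 × 1.38×10⁻²³ × 362 × 4.35×10² × 1.98×10⁸ = 1.72×10⁻⁹ V²
V_n = √(1.72×10⁻⁹) = 4.15×10⁻⁵ V = 41.5 µV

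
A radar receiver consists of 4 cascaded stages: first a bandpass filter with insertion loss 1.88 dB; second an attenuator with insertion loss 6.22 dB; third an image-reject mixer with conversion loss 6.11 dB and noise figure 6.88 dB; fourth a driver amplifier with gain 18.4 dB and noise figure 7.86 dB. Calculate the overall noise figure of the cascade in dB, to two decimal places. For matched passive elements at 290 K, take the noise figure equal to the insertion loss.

Convert to linear (a loss of L dB is a gain of −L dB): F_i = 10^(NF_i/10), G_i = 10^(G_i,dB/10)
  Stage 1: F_1 = 10^(1.88/10) = 1.542, G_1 = 10^(−1.88/10) = 0.6486
  Stage 2: F_2 = 10^(6.22/10) = 4.188, G_2 = 10^(−6.22/10) = 0.2388
  Stage 3: F_3 = 10^(6.88/10) = 4.875, G_3 = 10^(−6.11/10) = 0.2449
  Stage 4: F_4 = 10^(7.86/10) = 6.109, G_4 = 10^(18.4/10) = 69.18
Friis cascade:
  F = 1.542 + (4.188 − 1)/0.6486 + (4.875 − 1)/0.1549 + (6.109 − 1)/0.03793 = 166.2
NF = 10 log₁₀(166.2) = 22.21 dB

22.21 dB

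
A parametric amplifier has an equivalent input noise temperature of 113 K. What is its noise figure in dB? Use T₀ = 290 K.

F = 1 + T_e/T₀ = 1 + 113/290 = 1.38966
NF = 10 log₁₀(1.38966) = 1.43 dB

1.43 dB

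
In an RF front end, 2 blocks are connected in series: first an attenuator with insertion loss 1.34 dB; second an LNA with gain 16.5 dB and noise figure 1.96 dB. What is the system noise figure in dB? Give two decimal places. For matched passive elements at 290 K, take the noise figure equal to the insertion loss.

Convert to linear (a loss of L dB is a gain of −L dB): F_i = 10^(NF_i/10), G_i = 10^(G_i,dB/10)
  Stage 1: F_1 = 10^(1.34/10) = 1.361, G_1 = 10^(−1.34/10) = 0.7345
  Stage 2: F_2 = 10^(1.96/10) = 1.570, G_2 = 10^(16.5/10) = 44.67
Friis cascade:
  F = 1.361 + (1.570 − 1)/0.7345 = 2.138
NF = 10 log₁₀(2.138) = 3.30 dB

3.30 dB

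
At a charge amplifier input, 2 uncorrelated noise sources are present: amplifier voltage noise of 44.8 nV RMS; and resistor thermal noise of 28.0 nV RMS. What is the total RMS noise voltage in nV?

Uncorrelated sources add in power (mean-square): V_tot = √(ΣV_i²)
V_tot = √[(4.48×10⁻⁸)² + (2.80×10⁻⁸)²] = 5.28×10⁻⁸ V = 52.8 nV

52.8 nV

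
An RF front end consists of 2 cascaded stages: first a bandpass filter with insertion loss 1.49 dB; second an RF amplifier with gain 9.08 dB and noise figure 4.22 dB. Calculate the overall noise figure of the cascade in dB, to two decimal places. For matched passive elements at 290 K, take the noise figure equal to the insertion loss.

Convert to linear (a loss of L dB is a gain of −L dB): F_i = 10^(NF_i/10), G_i = 10^(G_i,dB/10)
  Stage 1: F_1 = 10^(1.49/10) = 1.409, G_1 = 10^(−1.49/10) = 0.7096
  Stage 2: F_2 = 10^(4.22/10) = 2.642, G_2 = 10^(9.08/10) = 8.091
Friis cascade:
  F = 1.409 + (2.642 − 1)/0.7096 = 3.724
NF = 10 log₁₀(3.724) = 5.71 dB

5.71 dB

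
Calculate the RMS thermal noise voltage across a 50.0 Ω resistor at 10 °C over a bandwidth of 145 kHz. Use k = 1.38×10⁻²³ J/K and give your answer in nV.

337 nV

T = 10 °C + 273.15 = 283.15 K
V_n = √(4kTRB)
4kTRB = 4 × 1.38×10⁻²³ × 283.15 × 5.00×10¹ × 1.45×10⁵ = 1.13×10⁻¹³ V²
V_n = √(1.13×10⁻¹³) = 3.37×10⁻⁷ V = 337 nV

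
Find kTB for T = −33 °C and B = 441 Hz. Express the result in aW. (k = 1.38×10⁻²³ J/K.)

1.46 aW

T = −33 °C + 273.15 = 240.15 K
P_n = kTB = 1.38×10⁻²³ × 240.15 × 4.41×10² = 1.46×10⁻¹⁸ W = 1.46 aW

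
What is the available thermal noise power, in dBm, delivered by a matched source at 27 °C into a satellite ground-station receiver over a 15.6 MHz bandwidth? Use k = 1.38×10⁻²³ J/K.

T = 27 °C + 273.15 = 300.15 K
P_n = kTB = 1.38×10⁻²³ × 300.15 × 1.56×10⁷ = 6.46×10⁻¹⁴ W
In dBm: 10 log₁₀(6.46×10⁻¹⁴ / 10⁻³) = −101.9 dBm

−101.9 dBm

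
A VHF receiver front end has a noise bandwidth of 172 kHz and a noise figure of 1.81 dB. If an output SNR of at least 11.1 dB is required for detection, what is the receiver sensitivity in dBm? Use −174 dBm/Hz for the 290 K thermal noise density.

−108.7 dBm

Sensitivity = −174 + 10 log₁₀(B) + NF + SNR_min
= −174 + 52.36 + 1.81 + 11.1
= −108.73 dBm → −108.7 dBm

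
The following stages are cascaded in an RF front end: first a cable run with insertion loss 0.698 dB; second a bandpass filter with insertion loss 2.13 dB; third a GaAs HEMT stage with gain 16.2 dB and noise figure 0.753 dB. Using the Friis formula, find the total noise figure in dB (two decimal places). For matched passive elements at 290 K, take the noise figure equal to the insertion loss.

3.58 dB

Convert to linear (a loss of L dB is a gain of −L dB): F_i = 10^(NF_i/10), G_i = 10^(G_i,dB/10)
  Stage 1: F_1 = 10^(0.698/10) = 1.174, G_1 = 10^(−0.698/10) = 0.8515
  Stage 2: F_2 = 10^(2.13/10) = 1.633, G_2 = 10^(−2.13/10) = 0.6124
  Stage 3: F_3 = 10^(0.753/10) = 1.189, G_3 = 10^(16.2/10) = 41.69
Friis cascade:
  F = 1.174 + (1.633 − 1)/0.8515 + (1.189 − 1)/0.5214 = 2.281
NF = 10 log₁₀(2.281) = 3.58 dB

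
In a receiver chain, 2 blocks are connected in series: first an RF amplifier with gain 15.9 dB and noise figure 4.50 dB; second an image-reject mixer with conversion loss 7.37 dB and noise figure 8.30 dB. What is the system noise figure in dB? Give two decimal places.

Convert to linear (a loss of L dB is a gain of −L dB): F_i = 10^(NF_i/10), G_i = 10^(G_i,dB/10)
  Stage 1: F_1 = 10^(4.50/10) = 2.818, G_1 = 10^(15.9/10) = 38.90
  Stage 2: F_2 = 10^(8.30/10) = 6.761, G_2 = 10^(−7.37/10) = 0.1832
Friis cascade:
  F = 2.818 + (6.761 − 1)/38.90 = 2.966
NF = 10 log₁₀(2.966) = 4.72 dB

4.72 dB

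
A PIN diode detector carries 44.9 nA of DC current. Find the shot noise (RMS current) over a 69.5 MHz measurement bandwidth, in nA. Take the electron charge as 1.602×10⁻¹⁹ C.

1.00 nA

I_n = √(2qI·B)
2qI·B = 2 × 1.602×10⁻¹⁹ × 4.49×10⁻⁸ × 6.95×10⁷ = 1.00×10⁻¹⁸ A²
I_n = √(1.00×10⁻¹⁸) = 1.00×10⁻⁹ A = 1.00 nA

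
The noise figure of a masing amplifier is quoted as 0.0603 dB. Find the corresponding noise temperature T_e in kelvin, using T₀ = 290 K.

4.05 K

F = 10^(0.0603/10) = 1.01398
T_e = (F − 1)·T₀ = (1.01398 − 1) × 290 = 4.05 K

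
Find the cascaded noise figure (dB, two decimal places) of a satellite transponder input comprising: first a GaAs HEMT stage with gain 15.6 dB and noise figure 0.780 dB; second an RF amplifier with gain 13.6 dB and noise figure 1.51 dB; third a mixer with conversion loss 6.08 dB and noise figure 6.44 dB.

Convert to linear (a loss of L dB is a gain of −L dB): F_i = 10^(NF_i/10), G_i = 10^(G_i,dB/10)
  Stage 1: F_1 = 10^(0.780/10) = 1.197, G_1 = 10^(15.6/10) = 36.31
  Stage 2: F_2 = 10^(1.51/10) = 1.416, G_2 = 10^(13.6/10) = 22.91
  Stage 3: F_3 = 10^(6.44/10) = 4.406, G_3 = 10^(−6.08/10) = 0.2466
Friis cascade:
  F = 1.197 + (1.416 − 1)/36.31 + (4.406 − 1)/831.8 = 1.212
NF = 10 log₁₀(1.212) = 0.84 dB

0.84 dB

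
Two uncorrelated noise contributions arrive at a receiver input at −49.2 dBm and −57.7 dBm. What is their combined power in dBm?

−48.6 dBm

Convert to linear, add, convert back:
P₁ = 1.20×10⁻⁸ W, P₂ = 1.70×10⁻⁹ W
P_tot = 1.37×10⁻⁸ W → 10 log₁₀(P_tot / 10⁻³) = −48.6 dBm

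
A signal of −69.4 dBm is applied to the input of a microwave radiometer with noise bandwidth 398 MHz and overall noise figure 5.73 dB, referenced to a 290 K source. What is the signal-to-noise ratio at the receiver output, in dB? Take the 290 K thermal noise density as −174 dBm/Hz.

12.9 dB

Noise floor: N = −174 + 10 log₁₀(B) + NF
10 log₁₀(3.98×10⁸) = 86 dB
N = −174 + 86 + 5.73 = −82.27 dBm
SNR = P_sig − N = −69.4 − (−82.27) = 12.87 dB → 12.9 dB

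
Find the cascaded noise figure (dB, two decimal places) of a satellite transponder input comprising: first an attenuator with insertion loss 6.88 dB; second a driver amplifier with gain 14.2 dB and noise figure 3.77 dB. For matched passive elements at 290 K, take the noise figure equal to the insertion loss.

Convert to linear (a loss of L dB is a gain of −L dB): F_i = 10^(NF_i/10), G_i = 10^(G_i,dB/10)
  Stage 1: F_1 = 10^(6.88/10) = 4.875, G_1 = 10^(−6.88/10) = 0.2051
  Stage 2: F_2 = 10^(3.77/10) = 2.382, G_2 = 10^(14.2/10) = 26.30
Friis cascade:
  F = 4.875 + (2.382 − 1)/0.2051 = 11.61
NF = 10 log₁₀(11.61) = 10.65 dB

10.65 dB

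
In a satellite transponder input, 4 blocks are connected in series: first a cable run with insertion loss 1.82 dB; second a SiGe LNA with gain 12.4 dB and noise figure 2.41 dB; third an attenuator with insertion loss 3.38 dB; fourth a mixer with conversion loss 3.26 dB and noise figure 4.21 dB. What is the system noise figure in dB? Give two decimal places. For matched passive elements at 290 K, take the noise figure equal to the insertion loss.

4.86 dB

Convert to linear (a loss of L dB is a gain of −L dB): F_i = 10^(NF_i/10), G_i = 10^(G_i,dB/10)
  Stage 1: F_1 = 10^(1.82/10) = 1.521, G_1 = 10^(−1.82/10) = 0.6577
  Stage 2: F_2 = 10^(2.41/10) = 1.742, G_2 = 10^(12.4/10) = 17.38
  Stage 3: F_3 = 10^(3.38/10) = 2.178, G_3 = 10^(−3.38/10) = 0.4592
  Stage 4: F_4 = 10^(4.21/10) = 2.636, G_4 = 10^(−3.26/10) = 0.4721
Friis cascade:
  F = 1.521 + (1.742 − 1)/0.6577 + (2.178 − 1)/11.43 + (2.636 − 1)/5.248 = 3.063
NF = 10 log₁₀(3.063) = 4.86 dB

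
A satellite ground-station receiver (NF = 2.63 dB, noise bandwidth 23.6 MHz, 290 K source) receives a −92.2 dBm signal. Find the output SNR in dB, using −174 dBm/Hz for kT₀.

5.4 dB

Noise floor: N = −174 + 10 log₁₀(B) + NF
10 log₁₀(2.36×10⁷) = 73.73 dB
N = −174 + 73.73 + 2.63 = −97.64 dBm
SNR = P_sig − N = −92.2 − (−97.64) = 5.44 dB → 5.4 dB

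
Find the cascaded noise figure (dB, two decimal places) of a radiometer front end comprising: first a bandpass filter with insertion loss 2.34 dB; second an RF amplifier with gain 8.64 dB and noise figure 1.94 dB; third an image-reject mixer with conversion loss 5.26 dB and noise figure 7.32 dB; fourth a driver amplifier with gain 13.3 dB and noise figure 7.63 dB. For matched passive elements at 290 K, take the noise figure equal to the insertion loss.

8.74 dB

Convert to linear (a loss of L dB is a gain of −L dB): F_i = 10^(NF_i/10), G_i = 10^(G_i,dB/10)
  Stage 1: F_1 = 10^(2.34/10) = 1.714, G_1 = 10^(−2.34/10) = 0.5834
  Stage 2: F_2 = 10^(1.94/10) = 1.563, G_2 = 10^(8.64/10) = 7.311
  Stage 3: F_3 = 10^(7.32/10) = 5.395, G_3 = 10^(−5.26/10) = 0.2979
  Stage 4: F_4 = 10^(7.63/10) = 5.794, G_4 = 10^(13.3/10) = 21.38
Friis cascade:
  F = 1.714 + (1.563 − 1)/0.5834 + (5.395 − 1)/4.266 + (5.794 − 1)/1.271 = 7.483
NF = 10 log₁₀(7.483) = 8.74 dB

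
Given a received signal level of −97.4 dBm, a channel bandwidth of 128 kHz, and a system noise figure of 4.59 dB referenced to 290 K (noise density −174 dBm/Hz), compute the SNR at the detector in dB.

20.9 dB

Noise floor: N = −174 + 10 log₁₀(B) + NF
10 log₁₀(1.28×10⁵) = 51.07 dB
N = −174 + 51.07 + 4.59 = −118.34 dBm
SNR = P_sig − N = −97.4 − (−118.34) = 20.94 dB → 20.9 dB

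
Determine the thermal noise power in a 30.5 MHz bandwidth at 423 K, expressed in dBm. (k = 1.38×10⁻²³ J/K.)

−97.5 dBm

P_n = kTB = 1.38×10⁻²³ × 423 × 3.05×10⁷ = 1.78×10⁻¹³ W
In dBm: 10 log₁₀(1.78×10⁻¹³ / 10⁻³) = −97.5 dBm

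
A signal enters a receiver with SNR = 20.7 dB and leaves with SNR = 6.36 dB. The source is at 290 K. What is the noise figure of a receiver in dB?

14.34 dB

NF (dB) = SNR_in(dB) − SNR_out(dB) when the source is at T₀
NF = 20.7 − 6.36 = 14.34 dB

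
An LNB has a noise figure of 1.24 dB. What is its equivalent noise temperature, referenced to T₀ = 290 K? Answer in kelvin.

F = 10^(1.24/10) = 1.33045
T_e = (F − 1)·T₀ = (1.33045 − 1) × 290 = 95.8 K

95.8 K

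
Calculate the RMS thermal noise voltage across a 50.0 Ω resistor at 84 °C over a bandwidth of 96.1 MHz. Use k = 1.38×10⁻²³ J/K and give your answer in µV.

T = 84 °C + 273.15 = 357.15 K
V_n = √(4kTRB)
4kTRB = 4 × 1.38×10⁻²³ × 357.15 × 5.00×10¹ × 9.61×10⁷ = 9.47×10⁻¹¹ V²
V_n = √(9.47×10⁻¹¹) = 9.73×10⁻⁶ V = 9.73 µV

9.73 µV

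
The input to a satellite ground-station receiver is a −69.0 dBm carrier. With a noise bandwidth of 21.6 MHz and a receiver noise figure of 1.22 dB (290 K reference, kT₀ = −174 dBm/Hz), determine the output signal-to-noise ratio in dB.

Noise floor: N = −174 + 10 log₁₀(B) + NF
10 log₁₀(2.16×10⁷) = 73.34 dB
N = −174 + 73.34 + 1.22 = −99.44 dBm
SNR = P_sig − N = −69.0 − (−99.44) = 30.44 dB → 30.4 dB

30.4 dB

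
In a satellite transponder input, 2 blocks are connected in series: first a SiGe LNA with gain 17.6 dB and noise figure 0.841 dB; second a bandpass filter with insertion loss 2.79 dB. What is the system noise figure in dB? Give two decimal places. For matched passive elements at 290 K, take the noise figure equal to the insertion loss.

0.90 dB

Convert to linear (a loss of L dB is a gain of −L dB): F_i = 10^(NF_i/10), G_i = 10^(G_i,dB/10)
  Stage 1: F_1 = 10^(0.841/10) = 1.214, G_1 = 10^(17.6/10) = 57.54
  Stage 2: F_2 = 10^(2.79/10) = 1.901, G_2 = 10^(−2.79/10) = 0.5260
Friis cascade:
  F = 1.214 + (1.901 − 1)/57.54 = 1.229
NF = 10 log₁₀(1.229) = 0.90 dB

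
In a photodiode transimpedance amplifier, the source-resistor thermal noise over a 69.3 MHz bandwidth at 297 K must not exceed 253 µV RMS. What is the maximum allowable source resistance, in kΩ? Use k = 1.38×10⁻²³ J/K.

56.3 kΩ

Johnson–Nyquist: V_n = √(4kTRB) ⇒ R = V_n² / (4kTB)
4kTB = 4 × 1.38×10⁻²³ × 297 × 6.93×10⁷ = 1.14×10⁻¹²
R = (2.53×10⁻⁴)² / 1.14×10⁻¹² = 5.63×10⁴ Ω = 56.3 kΩ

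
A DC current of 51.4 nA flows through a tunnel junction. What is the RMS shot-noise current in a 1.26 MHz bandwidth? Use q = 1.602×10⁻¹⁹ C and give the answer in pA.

I_n = √(2qI·B)
2qI·B = 2 × 1.602×10⁻¹⁹ × 5.14×10⁻⁸ × 1.26×10⁶ = 2.08×10⁻²⁰ A²
I_n = √(2.08×10⁻²⁰) = 1.44×10⁻¹⁰ A = 144 pA

144 pA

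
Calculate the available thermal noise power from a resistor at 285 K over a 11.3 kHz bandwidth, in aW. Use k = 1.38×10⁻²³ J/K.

44.4 aW

P_n = kTB = 1.38×10⁻²³ × 285 × 1.13×10⁴ = 4.44×10⁻¹⁷ W = 44.4 aW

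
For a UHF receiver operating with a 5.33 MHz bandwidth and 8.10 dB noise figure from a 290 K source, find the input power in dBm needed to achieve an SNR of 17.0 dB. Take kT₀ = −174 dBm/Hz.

−81.6 dBm

Sensitivity = −174 + 10 log₁₀(B) + NF + SNR_min
= −174 + 67.27 + 8.10 + 17.0
= −81.63 dBm → −81.6 dBm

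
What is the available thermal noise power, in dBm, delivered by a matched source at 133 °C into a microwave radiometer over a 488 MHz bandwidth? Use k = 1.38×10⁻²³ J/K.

T = 133 °C + 273.15 = 406.15 K
P_n = kTB = 1.38×10⁻²³ × 406.15 × 4.88×10⁸ = 2.74×10⁻¹² W
In dBm: 10 log₁₀(2.74×10⁻¹² / 10⁻³) = −85.6 dBm

−85.6 dBm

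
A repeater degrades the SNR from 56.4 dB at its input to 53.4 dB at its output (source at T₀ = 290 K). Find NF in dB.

NF (dB) = SNR_in(dB) − SNR_out(dB) when the source is at T₀
NF = 56.4 − 53.4 = 3.0 dB

3.0 dB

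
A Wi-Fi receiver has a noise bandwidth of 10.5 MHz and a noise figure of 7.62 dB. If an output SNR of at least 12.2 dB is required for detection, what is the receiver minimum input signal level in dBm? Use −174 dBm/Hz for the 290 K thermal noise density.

Sensitivity = −174 + 10 log₁₀(B) + NF + SNR_min
= −174 + 70.21 + 7.62 + 12.2
= −83.97 dBm → −84.0 dBm

−84.0 dBm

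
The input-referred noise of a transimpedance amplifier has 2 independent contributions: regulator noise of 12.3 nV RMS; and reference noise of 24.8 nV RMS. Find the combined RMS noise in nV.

Uncorrelated sources add in power (mean-square): V_tot = √(ΣV_i²)
V_tot = √[(1.23×10⁻⁸)² + (2.48×10⁻⁸)²] = 2.77×10⁻⁸ V = 27.7 nV

27.7 nV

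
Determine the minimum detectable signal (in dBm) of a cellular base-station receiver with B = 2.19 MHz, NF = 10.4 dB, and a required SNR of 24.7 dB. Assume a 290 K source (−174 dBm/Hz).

−75.5 dBm

Sensitivity = −174 + 10 log₁₀(B) + NF + SNR_min
= −174 + 63.4 + 10.4 + 24.7
= −75.5 dBm → −75.5 dBm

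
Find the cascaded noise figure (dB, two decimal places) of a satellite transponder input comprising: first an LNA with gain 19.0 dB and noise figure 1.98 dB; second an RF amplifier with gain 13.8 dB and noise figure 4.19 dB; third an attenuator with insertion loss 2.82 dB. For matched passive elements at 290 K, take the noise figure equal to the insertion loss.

Convert to linear (a loss of L dB is a gain of −L dB): F_i = 10^(NF_i/10), G_i = 10^(G_i,dB/10)
  Stage 1: F_1 = 10^(1.98/10) = 1.578, G_1 = 10^(19.0/10) = 79.43
  Stage 2: F_2 = 10^(4.19/10) = 2.624, G_2 = 10^(13.8/10) = 23.99
  Stage 3: F_3 = 10^(2.82/10) = 1.914, G_3 = 10^(−2.82/10) = 0.5224
Friis cascade:
  F = 1.578 + (2.624 − 1)/79.43 + (1.914 − 1)/1905 = 1.599
NF = 10 log₁₀(1.599) = 2.04 dB

2.04 dB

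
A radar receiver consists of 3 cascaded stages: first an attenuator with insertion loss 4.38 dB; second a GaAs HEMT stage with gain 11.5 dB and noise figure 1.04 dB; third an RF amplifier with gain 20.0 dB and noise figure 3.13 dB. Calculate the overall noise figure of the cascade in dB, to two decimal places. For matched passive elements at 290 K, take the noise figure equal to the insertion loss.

5.67 dB

Convert to linear (a loss of L dB is a gain of −L dB): F_i = 10^(NF_i/10), G_i = 10^(G_i,dB/10)
  Stage 1: F_1 = 10^(4.38/10) = 2.742, G_1 = 10^(−4.38/10) = 0.3648
  Stage 2: F_2 = 10^(1.04/10) = 1.271, G_2 = 10^(11.5/10) = 14.13
  Stage 3: F_3 = 10^(3.13/10) = 2.056, G_3 = 10^(20.0/10) = 100.0
Friis cascade:
  F = 2.742 + (1.271 − 1)/0.3648 + (2.056 − 1)/5.152 = 3.688
NF = 10 log₁₀(3.688) = 5.67 dB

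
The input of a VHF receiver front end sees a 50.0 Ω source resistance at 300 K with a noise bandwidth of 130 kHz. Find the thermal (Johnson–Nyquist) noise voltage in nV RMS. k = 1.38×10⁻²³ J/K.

V_n = √(4kTRB)
4kTRB = 4 × 1.38×10⁻²³ × 300 × 5.00×10¹ × 1.30×10⁵ = 1.08×10⁻¹³ V²
V_n = √(1.08×10⁻¹³) = 3.28×10⁻⁷ V = 328 nV

328 nV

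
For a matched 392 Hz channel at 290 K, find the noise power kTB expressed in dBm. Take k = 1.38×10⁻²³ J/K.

−148.0 dBm

P_n = kTB = 1.38×10⁻²³ × 290 × 3.92×10² = 1.57×10⁻¹⁸ W
In dBm: 10 log₁₀(1.57×10⁻¹⁸ / 10⁻³) = −148.0 dBm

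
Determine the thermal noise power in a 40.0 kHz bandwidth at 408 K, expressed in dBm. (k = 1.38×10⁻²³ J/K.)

−126.5 dBm

P_n = kTB = 1.38×10⁻²³ × 408 × 4.00×10⁴ = 2.25×10⁻¹⁶ W
In dBm: 10 log₁₀(2.25×10⁻¹⁶ / 10⁻³) = −126.5 dBm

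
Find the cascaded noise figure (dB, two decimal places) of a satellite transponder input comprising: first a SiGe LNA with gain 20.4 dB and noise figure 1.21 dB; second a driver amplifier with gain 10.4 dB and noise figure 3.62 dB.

Convert to linear (a loss of L dB is a gain of −L dB): F_i = 10^(NF_i/10), G_i = 10^(G_i,dB/10)
  Stage 1: F_1 = 10^(1.21/10) = 1.321, G_1 = 10^(20.4/10) = 109.6
  Stage 2: F_2 = 10^(3.62/10) = 2.301, G_2 = 10^(10.4/10) = 10.96
Friis cascade:
  F = 1.321 + (2.301 − 1)/109.6 = 1.333
NF = 10 log₁₀(1.333) = 1.25 dB

1.25 dB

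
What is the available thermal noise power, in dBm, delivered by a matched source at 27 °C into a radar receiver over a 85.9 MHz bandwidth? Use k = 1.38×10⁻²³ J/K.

T = 27 °C + 273.15 = 300.15 K
P_n = kTB = 1.38×10⁻²³ × 300.15 × 8.59×10⁷ = 3.56×10⁻¹³ W
In dBm: 10 log₁₀(3.56×10⁻¹³ / 10⁻³) = −94.5 dBm

−94.5 dBm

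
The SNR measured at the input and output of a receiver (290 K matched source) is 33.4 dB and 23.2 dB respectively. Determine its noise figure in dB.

10.2 dB

NF (dB) = SNR_in(dB) − SNR_out(dB) when the source is at T₀
NF = 33.4 − 23.2 = 10.2 dB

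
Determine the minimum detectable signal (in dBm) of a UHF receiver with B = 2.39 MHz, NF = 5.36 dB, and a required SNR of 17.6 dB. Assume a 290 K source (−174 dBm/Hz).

Sensitivity = −174 + 10 log₁₀(B) + NF + SNR_min
= −174 + 63.78 + 5.36 + 17.6
= −87.26 dBm → −87.3 dBm

−87.3 dBm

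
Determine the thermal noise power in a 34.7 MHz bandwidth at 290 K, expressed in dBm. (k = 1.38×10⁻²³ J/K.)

−98.6 dBm

P_n = kTB = 1.38×10⁻²³ × 290 × 3.47×10⁷ = 1.39×10⁻¹³ W
In dBm: 10 log₁₀(1.39×10⁻¹³ / 10⁻³) = −98.6 dBm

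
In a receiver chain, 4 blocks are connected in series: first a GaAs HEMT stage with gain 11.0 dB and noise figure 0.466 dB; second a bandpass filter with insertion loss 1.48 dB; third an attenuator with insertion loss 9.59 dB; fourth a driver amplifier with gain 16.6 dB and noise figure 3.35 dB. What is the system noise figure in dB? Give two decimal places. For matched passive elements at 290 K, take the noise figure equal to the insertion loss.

Convert to linear (a loss of L dB is a gain of −L dB): F_i = 10^(NF_i/10), G_i = 10^(G_i,dB/10)
  Stage 1: F_1 = 10^(0.466/10) = 1.113, G_1 = 10^(11.0/10) = 12.59
  Stage 2: F_2 = 10^(1.48/10) = 1.406, G_2 = 10^(−1.48/10) = 0.7112
  Stage 3: F_3 = 10^(9.59/10) = 9.099, G_3 = 10^(−9.59/10) = 0.1099
  Stage 4: F_4 = 10^(3.35/10) = 2.163, G_4 = 10^(16.6/10) = 45.71
Friis cascade:
  F = 1.113 + (1.406 − 1)/12.59 + (9.099 − 1)/8.954 + (2.163 − 1)/0.9840 = 3.232
NF = 10 log₁₀(3.232) = 5.09 dB

5.09 dB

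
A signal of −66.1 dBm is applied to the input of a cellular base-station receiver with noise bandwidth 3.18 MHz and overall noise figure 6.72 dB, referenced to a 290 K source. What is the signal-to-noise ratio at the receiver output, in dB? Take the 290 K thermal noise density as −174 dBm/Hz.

Noise floor: N = −174 + 10 log₁₀(B) + NF
10 log₁₀(3.18×10⁶) = 65.02 dB
N = −174 + 65.02 + 6.72 = −102.26 dBm
SNR = P_sig − N = −66.1 − (−102.26) = 36.16 dB → 36.2 dB

36.2 dB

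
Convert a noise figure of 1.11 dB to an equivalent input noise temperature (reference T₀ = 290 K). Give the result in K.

F = 10^(1.11/10) = 1.29122
T_e = (F − 1)·T₀ = (1.29122 − 1) × 290 = 84.5 K

84.5 K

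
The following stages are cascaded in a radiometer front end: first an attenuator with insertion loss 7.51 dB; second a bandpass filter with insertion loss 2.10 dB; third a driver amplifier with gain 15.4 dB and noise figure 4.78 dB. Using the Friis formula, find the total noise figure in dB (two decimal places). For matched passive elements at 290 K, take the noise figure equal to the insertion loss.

14.39 dB

Convert to linear (a loss of L dB is a gain of −L dB): F_i = 10^(NF_i/10), G_i = 10^(G_i,dB/10)
  Stage 1: F_1 = 10^(7.51/10) = 5.636, G_1 = 10^(−7.51/10) = 0.1774
  Stage 2: F_2 = 10^(2.10/10) = 1.622, G_2 = 10^(−2.10/10) = 0.6166
  Stage 3: F_3 = 10^(4.78/10) = 3.006, G_3 = 10^(15.4/10) = 34.67
Friis cascade:
  F = 5.636 + (1.622 − 1)/0.1774 + (3.006 − 1)/0.1094 = 27.48
NF = 10 log₁₀(27.48) = 14.39 dB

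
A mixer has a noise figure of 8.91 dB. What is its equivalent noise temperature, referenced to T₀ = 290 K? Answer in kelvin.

F = 10^(8.91/10) = 7.78037
T_e = (F − 1)·T₀ = (7.78037 − 1) × 290 = 1966 K

1966 K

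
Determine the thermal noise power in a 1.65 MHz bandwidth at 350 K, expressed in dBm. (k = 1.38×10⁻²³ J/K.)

P_n = kTB = 1.38×10⁻²³ × 350 × 1.65×10⁶ = 7.97×10⁻¹⁵ W
In dBm: 10 log₁₀(7.97×10⁻¹⁵ / 10⁻³) = −111.0 dBm

−111.0 dBm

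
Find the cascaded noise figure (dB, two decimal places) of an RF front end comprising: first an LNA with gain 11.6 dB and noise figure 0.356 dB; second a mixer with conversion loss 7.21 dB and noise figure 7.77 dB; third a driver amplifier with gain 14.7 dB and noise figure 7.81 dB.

Convert to linear (a loss of L dB is a gain of −L dB): F_i = 10^(NF_i/10), G_i = 10^(G_i,dB/10)
  Stage 1: F_1 = 10^(0.356/10) = 1.085, G_1 = 10^(11.6/10) = 14.45
  Stage 2: F_2 = 10^(7.77/10) = 5.984, G_2 = 10^(−7.21/10) = 0.1901
  Stage 3: F_3 = 10^(7.81/10) = 6.039, G_3 = 10^(14.7/10) = 29.51
Friis cascade:
  F = 1.085 + (5.984 − 1)/14.45 + (6.039 − 1)/2.748 = 3.264
NF = 10 log₁₀(3.264) = 5.14 dB

5.14 dB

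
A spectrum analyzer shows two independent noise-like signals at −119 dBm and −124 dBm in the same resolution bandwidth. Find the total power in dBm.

−117.8 dBm

Convert to linear, add, convert back:
P₁ = 1.26×10⁻¹⁵ W, P₂ = 3.98×10⁻¹⁶ W
P_tot = 1.66×10⁻¹⁵ W → 10 log₁₀(P_tot / 10⁻³) = −117.8 dBm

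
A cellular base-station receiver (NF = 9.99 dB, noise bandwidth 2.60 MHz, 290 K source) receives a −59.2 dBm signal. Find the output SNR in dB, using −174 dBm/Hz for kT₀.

Noise floor: N = −174 + 10 log₁₀(B) + NF
10 log₁₀(2.60×10⁶) = 64.15 dB
N = −174 + 64.15 + 9.99 = −99.86 dBm
SNR = P_sig − N = −59.2 − (−99.86) = 40.66 dB → 40.7 dB

40.7 dB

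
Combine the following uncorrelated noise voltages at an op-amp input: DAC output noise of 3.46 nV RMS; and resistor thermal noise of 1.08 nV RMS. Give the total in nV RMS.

3.62 nV

Uncorrelated sources add in power (mean-square): V_tot = √(ΣV_i²)
V_tot = √[(3.46×10⁻⁹)² + (1.08×10⁻⁹)²] = 3.62×10⁻⁹ V = 3.62 nV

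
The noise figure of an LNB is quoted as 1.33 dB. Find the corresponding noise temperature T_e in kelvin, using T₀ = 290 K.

F = 10^(1.33/10) = 1.35831
T_e = (F − 1)·T₀ = (1.35831 − 1) × 290 = 104 K

104 K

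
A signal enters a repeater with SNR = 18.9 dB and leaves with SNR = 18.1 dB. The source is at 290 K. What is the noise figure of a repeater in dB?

NF (dB) = SNR_in(dB) − SNR_out(dB) when the source is at T₀
NF = 18.9 − 18.1 = 0.8 dB

0.8 dB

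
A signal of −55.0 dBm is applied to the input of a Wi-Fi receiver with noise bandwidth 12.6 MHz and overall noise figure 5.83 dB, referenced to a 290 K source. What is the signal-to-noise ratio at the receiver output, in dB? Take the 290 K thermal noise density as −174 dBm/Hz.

Noise floor: N = −174 + 10 log₁₀(B) + NF
10 log₁₀(1.26×10⁷) = 71 dB
N = −174 + 71 + 5.83 = −97.17 dBm
SNR = P_sig − N = −55.0 − (−97.17) = 42.17 dB → 42.2 dB

42.2 dB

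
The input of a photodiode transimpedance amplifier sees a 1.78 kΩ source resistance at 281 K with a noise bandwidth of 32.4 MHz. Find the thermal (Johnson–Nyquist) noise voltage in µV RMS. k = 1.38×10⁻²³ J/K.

29.9 µV

V_n = √(4kTRB)
4kTRB = 4 × 1.38×10⁻²³ × 281 × 1.78×10³ × 3.24×10⁷ = 8.95×10⁻¹⁰ V²
V_n = √(8.95×10⁻¹⁰) = 2.99×10⁻⁵ V = 29.9 µV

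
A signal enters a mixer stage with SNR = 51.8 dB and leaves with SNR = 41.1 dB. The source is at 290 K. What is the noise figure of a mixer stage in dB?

NF (dB) = SNR_in(dB) − SNR_out(dB) when the source is at T₀
NF = 51.8 − 41.1 = 10.7 dB

10.7 dB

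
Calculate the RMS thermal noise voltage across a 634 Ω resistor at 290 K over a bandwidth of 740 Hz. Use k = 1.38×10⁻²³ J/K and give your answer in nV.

86.7 nV

V_n = √(4kTRB)
4kTRB = 4 × 1.38×10⁻²³ × 290 × 6.34×10² × 7.40×10² = 7.51×10⁻¹⁵ V²
V_n = √(7.51×10⁻¹⁵) = 8.67×10⁻⁸ V = 86.7 nV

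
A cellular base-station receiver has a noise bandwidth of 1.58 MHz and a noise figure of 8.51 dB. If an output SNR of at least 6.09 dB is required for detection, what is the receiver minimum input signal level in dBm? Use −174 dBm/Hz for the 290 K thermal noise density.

Sensitivity = −174 + 10 log₁₀(B) + NF + SNR_min
= −174 + 61.99 + 8.51 + 6.09
= −97.41 dBm → −97.4 dBm

−97.4 dBm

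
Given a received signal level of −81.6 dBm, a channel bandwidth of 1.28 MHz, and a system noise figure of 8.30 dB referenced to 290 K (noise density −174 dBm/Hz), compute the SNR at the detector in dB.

Noise floor: N = −174 + 10 log₁₀(B) + NF
10 log₁₀(1.28×10⁶) = 61.07 dB
N = −174 + 61.07 + 8.30 = −104.63 dBm
SNR = P_sig − N = −81.6 − (−104.63) = 23.03 dB → 23.0 dB

23.0 dB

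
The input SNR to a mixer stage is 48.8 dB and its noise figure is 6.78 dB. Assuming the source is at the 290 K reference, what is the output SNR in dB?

42.02 dB

By definition F = SNR_in/SNR_out, so in dB: SNR_out = SNR_in − NF
SNR_out = 48.8 − 6.78 = 42.02 dB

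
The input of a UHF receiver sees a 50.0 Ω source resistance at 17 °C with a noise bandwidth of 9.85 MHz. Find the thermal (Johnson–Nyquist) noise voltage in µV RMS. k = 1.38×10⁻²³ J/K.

2.81 µV

T = 17 °C + 273.15 = 290.15 K
V_n = √(4kTRB)
4kTRB = 4 × 1.38×10⁻²³ × 290.15 × 5.00×10¹ × 9.85×10⁶ = 7.89×10⁻¹² V²
V_n = √(7.89×10⁻¹²) = 2.81×10⁻⁶ V = 2.81 µV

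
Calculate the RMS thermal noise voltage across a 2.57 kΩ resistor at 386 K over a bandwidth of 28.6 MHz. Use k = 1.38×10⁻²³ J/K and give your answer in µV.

39.6 µV

V_n = √(4kTRB)
4kTRB = 4 × 1.38×10⁻²³ × 386 × 2.57×10³ × 2.86×10⁷ = 1.57×10⁻⁹ V²
V_n = √(1.57×10⁻⁹) = 3.96×10⁻⁵ V = 39.6 µV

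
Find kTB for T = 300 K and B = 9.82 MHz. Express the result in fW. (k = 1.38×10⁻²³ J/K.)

P_n = kTB = 1.38×10⁻²³ × 300 × 9.82×10⁶ = 4.07×10⁻¹⁴ W = 40.7 fW

40.7 fW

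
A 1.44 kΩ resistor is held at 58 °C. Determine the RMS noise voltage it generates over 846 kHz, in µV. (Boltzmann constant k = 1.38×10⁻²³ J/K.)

4.72 µV

T = 58 °C + 273.15 = 331.15 K
V_n = √(4kTRB)
4kTRB = 4 × 1.38×10⁻²³ × 331.15 × 1.44×10³ × 8.46×10⁵ = 2.23×10⁻¹¹ V²
V_n = √(2.23×10⁻¹¹) = 4.72×10⁻⁶ V = 4.72 µV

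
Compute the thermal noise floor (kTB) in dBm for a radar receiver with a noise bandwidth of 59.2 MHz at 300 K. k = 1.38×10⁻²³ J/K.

P_n = kTB = 1.38×10⁻²³ × 300 × 5.92×10⁷ = 2.45×10⁻¹³ W
In dBm: 10 log₁₀(2.45×10⁻¹³ / 10⁻³) = −96.1 dBm

−96.1 dBm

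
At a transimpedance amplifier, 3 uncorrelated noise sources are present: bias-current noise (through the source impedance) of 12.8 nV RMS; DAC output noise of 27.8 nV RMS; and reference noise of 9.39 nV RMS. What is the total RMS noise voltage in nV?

32.0 nV

Uncorrelated sources add in power (mean-square): V_tot = √(ΣV_i²)
V_tot = √[(1.28×10⁻⁸)² + (2.78×10⁻⁸)² + (9.39×10⁻⁹)²] = 3.20×10⁻⁸ V = 32.0 nV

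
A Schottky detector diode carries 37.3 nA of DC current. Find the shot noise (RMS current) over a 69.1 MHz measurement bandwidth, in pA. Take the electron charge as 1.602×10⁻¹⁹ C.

909 pA

I_n = √(2qI·B)
2qI·B = 2 × 1.602×10⁻¹⁹ × 3.73×10⁻⁸ × 6.91×10⁷ = 8.26×10⁻¹⁹ A²
I_n = √(8.26×10⁻¹⁹) = 9.09×10⁻¹⁰ A = 909 pA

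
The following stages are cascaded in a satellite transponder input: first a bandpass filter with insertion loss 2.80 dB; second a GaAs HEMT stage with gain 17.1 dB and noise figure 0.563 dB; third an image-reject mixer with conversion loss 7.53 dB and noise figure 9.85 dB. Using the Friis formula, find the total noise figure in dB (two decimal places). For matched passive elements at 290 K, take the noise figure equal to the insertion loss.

Convert to linear (a loss of L dB is a gain of −L dB): F_i = 10^(NF_i/10), G_i = 10^(G_i,dB/10)
  Stage 1: F_1 = 10^(2.80/10) = 1.905, G_1 = 10^(−2.80/10) = 0.5248
  Stage 2: F_2 = 10^(0.563/10) = 1.138, G_2 = 10^(17.1/10) = 51.29
  Stage 3: F_3 = 10^(9.85/10) = 9.661, G_3 = 10^(−7.53/10) = 0.1766
Friis cascade:
  F = 1.905 + (1.138 − 1)/0.5248 + (9.661 − 1)/26.92 = 2.491
NF = 10 log₁₀(2.491) = 3.96 dB

3.96 dB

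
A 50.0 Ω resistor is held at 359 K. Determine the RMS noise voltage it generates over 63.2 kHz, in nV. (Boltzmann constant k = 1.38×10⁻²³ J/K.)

250 nV

V_n = √(4kTRB)
4kTRB = 4 × 1.38×10⁻²³ × 359 × 5.00×10¹ × 6.32×10⁴ = 6.26×10⁻¹⁴ V²
V_n = √(6.26×10⁻¹⁴) = 2.50×10⁻⁷ V = 250 nV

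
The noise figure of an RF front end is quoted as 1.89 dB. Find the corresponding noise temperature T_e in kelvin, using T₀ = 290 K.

F = 10^(1.89/10) = 1.54525
T_e = (F − 1)·T₀ = (1.54525 − 1) × 290 = 158 K

158 K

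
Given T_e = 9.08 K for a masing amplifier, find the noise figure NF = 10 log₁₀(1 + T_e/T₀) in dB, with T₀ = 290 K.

F = 1 + T_e/T₀ = 1 + 9.08/290 = 1.03131
NF = 10 log₁₀(1.03131) = 0.134 dB

0.134 dB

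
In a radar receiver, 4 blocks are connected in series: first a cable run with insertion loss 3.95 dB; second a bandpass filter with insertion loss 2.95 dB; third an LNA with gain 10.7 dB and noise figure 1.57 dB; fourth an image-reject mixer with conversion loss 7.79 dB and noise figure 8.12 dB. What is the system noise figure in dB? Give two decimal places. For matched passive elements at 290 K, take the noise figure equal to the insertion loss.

Convert to linear (a loss of L dB is a gain of −L dB): F_i = 10^(NF_i/10), G_i = 10^(G_i,dB/10)
  Stage 1: F_1 = 10^(3.95/10) = 2.483, G_1 = 10^(−3.95/10) = 0.4027
  Stage 2: F_2 = 10^(2.95/10) = 1.972, G_2 = 10^(−2.95/10) = 0.5070
  Stage 3: F_3 = 10^(1.57/10) = 1.435, G_3 = 10^(10.7/10) = 11.75
  Stage 4: F_4 = 10^(8.12/10) = 6.486, G_4 = 10^(−7.79/10) = 0.1663
Friis cascade:
  F = 2.483 + (1.972 − 1)/0.4027 + (1.435 − 1)/0.2042 + (6.486 − 1)/2.399 = 9.318
NF = 10 log₁₀(9.318) = 9.69 dB

9.69 dB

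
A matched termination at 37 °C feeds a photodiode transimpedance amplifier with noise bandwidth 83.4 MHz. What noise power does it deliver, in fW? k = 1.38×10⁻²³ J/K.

T = 37 °C + 273.15 = 310.15 K
P_n = kTB = 1.38×10⁻²³ × 310.15 × 8.34×10⁷ = 3.57×10⁻¹³ W = 357 fW

357 fW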